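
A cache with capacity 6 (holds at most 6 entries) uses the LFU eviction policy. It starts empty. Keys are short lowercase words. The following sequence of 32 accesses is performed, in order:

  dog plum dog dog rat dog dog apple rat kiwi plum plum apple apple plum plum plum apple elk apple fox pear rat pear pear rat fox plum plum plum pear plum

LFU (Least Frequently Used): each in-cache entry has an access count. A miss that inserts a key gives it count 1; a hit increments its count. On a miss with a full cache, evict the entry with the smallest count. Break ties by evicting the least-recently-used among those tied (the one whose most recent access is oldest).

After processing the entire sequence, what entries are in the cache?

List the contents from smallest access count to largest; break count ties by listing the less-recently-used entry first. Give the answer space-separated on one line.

LFU simulation (capacity=6):
  1. access dog: MISS. Cache: [dog(c=1)]
  2. access plum: MISS. Cache: [dog(c=1) plum(c=1)]
  3. access dog: HIT, count now 2. Cache: [plum(c=1) dog(c=2)]
  4. access dog: HIT, count now 3. Cache: [plum(c=1) dog(c=3)]
  5. access rat: MISS. Cache: [plum(c=1) rat(c=1) dog(c=3)]
  6. access dog: HIT, count now 4. Cache: [plum(c=1) rat(c=1) dog(c=4)]
  7. access dog: HIT, count now 5. Cache: [plum(c=1) rat(c=1) dog(c=5)]
  8. access apple: MISS. Cache: [plum(c=1) rat(c=1) apple(c=1) dog(c=5)]
  9. access rat: HIT, count now 2. Cache: [plum(c=1) apple(c=1) rat(c=2) dog(c=5)]
  10. access kiwi: MISS. Cache: [plum(c=1) apple(c=1) kiwi(c=1) rat(c=2) dog(c=5)]
  11. access plum: HIT, count now 2. Cache: [apple(c=1) kiwi(c=1) rat(c=2) plum(c=2) dog(c=5)]
  12. access plum: HIT, count now 3. Cache: [apple(c=1) kiwi(c=1) rat(c=2) plum(c=3) dog(c=5)]
  13. access apple: HIT, count now 2. Cache: [kiwi(c=1) rat(c=2) apple(c=2) plum(c=3) dog(c=5)]
  14. access apple: HIT, count now 3. Cache: [kiwi(c=1) rat(c=2) plum(c=3) apple(c=3) dog(c=5)]
  15. access plum: HIT, count now 4. Cache: [kiwi(c=1) rat(c=2) apple(c=3) plum(c=4) dog(c=5)]
  16. access plum: HIT, count now 5. Cache: [kiwi(c=1) rat(c=2) apple(c=3) dog(c=5) plum(c=5)]
  17. access plum: HIT, count now 6. Cache: [kiwi(c=1) rat(c=2) apple(c=3) dog(c=5) plum(c=6)]
  18. access apple: HIT, count now 4. Cache: [kiwi(c=1) rat(c=2) apple(c=4) dog(c=5) plum(c=6)]
  19. access elk: MISS. Cache: [kiwi(c=1) elk(c=1) rat(c=2) apple(c=4) dog(c=5) plum(c=6)]
  20. access apple: HIT, count now 5. Cache: [kiwi(c=1) elk(c=1) rat(c=2) dog(c=5) apple(c=5) plum(c=6)]
  21. access fox: MISS, evict kiwi(c=1). Cache: [elk(c=1) fox(c=1) rat(c=2) dog(c=5) apple(c=5) plum(c=6)]
  22. access pear: MISS, evict elk(c=1). Cache: [fox(c=1) pear(c=1) rat(c=2) dog(c=5) apple(c=5) plum(c=6)]
  23. access rat: HIT, count now 3. Cache: [fox(c=1) pear(c=1) rat(c=3) dog(c=5) apple(c=5) plum(c=6)]
  24. access pear: HIT, count now 2. Cache: [fox(c=1) pear(c=2) rat(c=3) dog(c=5) apple(c=5) plum(c=6)]
  25. access pear: HIT, count now 3. Cache: [fox(c=1) rat(c=3) pear(c=3) dog(c=5) apple(c=5) plum(c=6)]
  26. access rat: HIT, count now 4. Cache: [fox(c=1) pear(c=3) rat(c=4) dog(c=5) apple(c=5) plum(c=6)]
  27. access fox: HIT, count now 2. Cache: [fox(c=2) pear(c=3) rat(c=4) dog(c=5) apple(c=5) plum(c=6)]
  28. access plum: HIT, count now 7. Cache: [fox(c=2) pear(c=3) rat(c=4) dog(c=5) apple(c=5) plum(c=7)]
  29. access plum: HIT, count now 8. Cache: [fox(c=2) pear(c=3) rat(c=4) dog(c=5) apple(c=5) plum(c=8)]
  30. access plum: HIT, count now 9. Cache: [fox(c=2) pear(c=3) rat(c=4) dog(c=5) apple(c=5) plum(c=9)]
  31. access pear: HIT, count now 4. Cache: [fox(c=2) rat(c=4) pear(c=4) dog(c=5) apple(c=5) plum(c=9)]
  32. access plum: HIT, count now 10. Cache: [fox(c=2) rat(c=4) pear(c=4) dog(c=5) apple(c=5) plum(c=10)]
Total: 24 hits, 8 misses, 2 evictions

Answer: fox rat pear dog apple plum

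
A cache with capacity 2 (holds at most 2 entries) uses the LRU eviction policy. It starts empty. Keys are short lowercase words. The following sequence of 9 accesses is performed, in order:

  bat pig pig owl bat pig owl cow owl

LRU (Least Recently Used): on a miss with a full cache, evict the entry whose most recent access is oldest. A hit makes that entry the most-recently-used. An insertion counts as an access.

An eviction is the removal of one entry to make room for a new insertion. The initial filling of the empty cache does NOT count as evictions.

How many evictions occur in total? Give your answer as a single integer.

Answer: 5

Derivation:
LRU simulation (capacity=2):
  1. access bat: MISS. Cache (LRU->MRU): [bat]
  2. access pig: MISS. Cache (LRU->MRU): [bat pig]
  3. access pig: HIT. Cache (LRU->MRU): [bat pig]
  4. access owl: MISS, evict bat. Cache (LRU->MRU): [pig owl]
  5. access bat: MISS, evict pig. Cache (LRU->MRU): [owl bat]
  6. access pig: MISS, evict owl. Cache (LRU->MRU): [bat pig]
  7. access owl: MISS, evict bat. Cache (LRU->MRU): [pig owl]
  8. access cow: MISS, evict pig. Cache (LRU->MRU): [owl cow]
  9. access owl: HIT. Cache (LRU->MRU): [cow owl]
Total: 2 hits, 7 misses, 5 evictions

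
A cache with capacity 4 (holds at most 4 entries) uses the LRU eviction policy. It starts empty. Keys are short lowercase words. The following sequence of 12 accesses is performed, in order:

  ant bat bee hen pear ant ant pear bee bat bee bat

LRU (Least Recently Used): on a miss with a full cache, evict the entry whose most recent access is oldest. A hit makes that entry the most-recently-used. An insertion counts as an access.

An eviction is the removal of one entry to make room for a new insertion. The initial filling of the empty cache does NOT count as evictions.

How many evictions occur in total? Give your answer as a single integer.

Answer: 3

Derivation:
LRU simulation (capacity=4):
  1. access ant: MISS. Cache (LRU->MRU): [ant]
  2. access bat: MISS. Cache (LRU->MRU): [ant bat]
  3. access bee: MISS. Cache (LRU->MRU): [ant bat bee]
  4. access hen: MISS. Cache (LRU->MRU): [ant bat bee hen]
  5. access pear: MISS, evict ant. Cache (LRU->MRU): [bat bee hen pear]
  6. access ant: MISS, evict bat. Cache (LRU->MRU): [bee hen pear ant]
  7. access ant: HIT. Cache (LRU->MRU): [bee hen pear ant]
  8. access pear: HIT. Cache (LRU->MRU): [bee hen ant pear]
  9. access bee: HIT. Cache (LRU->MRU): [hen ant pear bee]
  10. access bat: MISS, evict hen. Cache (LRU->MRU): [ant pear bee bat]
  11. access bee: HIT. Cache (LRU->MRU): [ant pear bat bee]
  12. access bat: HIT. Cache (LRU->MRU): [ant pear bee bat]
Total: 5 hits, 7 misses, 3 evictions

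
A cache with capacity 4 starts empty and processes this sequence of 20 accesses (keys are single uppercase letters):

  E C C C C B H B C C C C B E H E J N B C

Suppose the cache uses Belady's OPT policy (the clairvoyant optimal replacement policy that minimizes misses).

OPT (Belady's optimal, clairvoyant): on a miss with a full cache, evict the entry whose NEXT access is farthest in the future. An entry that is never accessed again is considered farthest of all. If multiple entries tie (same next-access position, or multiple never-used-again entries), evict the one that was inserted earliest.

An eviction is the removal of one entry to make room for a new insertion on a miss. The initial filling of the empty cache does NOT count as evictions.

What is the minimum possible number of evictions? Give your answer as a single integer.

OPT (Belady) simulation (capacity=4):
  1. access E: MISS. Cache: [E]
  2. access C: MISS. Cache: [E C]
  3. access C: HIT. Next use of C: step 4. Cache: [E C]
  4. access C: HIT. Next use of C: step 5. Cache: [E C]
  5. access C: HIT. Next use of C: step 9. Cache: [E C]
  6. access B: MISS. Cache: [E C B]
  7. access H: MISS. Cache: [E C B H]
  8. access B: HIT. Next use of B: step 13. Cache: [E C B H]
  9. access C: HIT. Next use of C: step 10. Cache: [E C B H]
  10. access C: HIT. Next use of C: step 11. Cache: [E C B H]
  11. access C: HIT. Next use of C: step 12. Cache: [E C B H]
  12. access C: HIT. Next use of C: step 20. Cache: [E C B H]
  13. access B: HIT. Next use of B: step 19. Cache: [E C B H]
  14. access E: HIT. Next use of E: step 16. Cache: [E C B H]
  15. access H: HIT. Next use of H: never. Cache: [E C B H]
  16. access E: HIT. Next use of E: never. Cache: [E C B H]
  17. access J: MISS, evict E (next use: never). Cache: [C B H J]
  18. access N: MISS, evict H (next use: never). Cache: [C B J N]
  19. access B: HIT. Next use of B: never. Cache: [C B J N]
  20. access C: HIT. Next use of C: never. Cache: [C B J N]
Total: 14 hits, 6 misses, 2 evictions

Answer: 2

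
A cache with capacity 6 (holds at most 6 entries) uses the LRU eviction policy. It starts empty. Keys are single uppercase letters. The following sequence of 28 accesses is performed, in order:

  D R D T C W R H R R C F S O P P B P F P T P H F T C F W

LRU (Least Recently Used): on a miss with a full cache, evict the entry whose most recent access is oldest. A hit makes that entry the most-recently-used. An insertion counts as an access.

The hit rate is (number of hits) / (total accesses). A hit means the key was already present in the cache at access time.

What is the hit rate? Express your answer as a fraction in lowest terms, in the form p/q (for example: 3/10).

LRU simulation (capacity=6):
  1. access D: MISS. Cache (LRU->MRU): [D]
  2. access R: MISS. Cache (LRU->MRU): [D R]
  3. access D: HIT. Cache (LRU->MRU): [R D]
  4. access T: MISS. Cache (LRU->MRU): [R D T]
  5. access C: MISS. Cache (LRU->MRU): [R D T C]
  6. access W: MISS. Cache (LRU->MRU): [R D T C W]
  7. access R: HIT. Cache (LRU->MRU): [D T C W R]
  8. access H: MISS. Cache (LRU->MRU): [D T C W R H]
  9. access R: HIT. Cache (LRU->MRU): [D T C W H R]
  10. access R: HIT. Cache (LRU->MRU): [D T C W H R]
  11. access C: HIT. Cache (LRU->MRU): [D T W H R C]
  12. access F: MISS, evict D. Cache (LRU->MRU): [T W H R C F]
  13. access S: MISS, evict T. Cache (LRU->MRU): [W H R C F S]
  14. access O: MISS, evict W. Cache (LRU->MRU): [H R C F S O]
  15. access P: MISS, evict H. Cache (LRU->MRU): [R C F S O P]
  16. access P: HIT. Cache (LRU->MRU): [R C F S O P]
  17. access B: MISS, evict R. Cache (LRU->MRU): [C F S O P B]
  18. access P: HIT. Cache (LRU->MRU): [C F S O B P]
  19. access F: HIT. Cache (LRU->MRU): [C S O B P F]
  20. access P: HIT. Cache (LRU->MRU): [C S O B F P]
  21. access T: MISS, evict C. Cache (LRU->MRU): [S O B F P T]
  22. access P: HIT. Cache (LRU->MRU): [S O B F T P]
  23. access H: MISS, evict S. Cache (LRU->MRU): [O B F T P H]
  24. access F: HIT. Cache (LRU->MRU): [O B T P H F]
  25. access T: HIT. Cache (LRU->MRU): [O B P H F T]
  26. access C: MISS, evict O. Cache (LRU->MRU): [B P H F T C]
  27. access F: HIT. Cache (LRU->MRU): [B P H T C F]
  28. access W: MISS, evict B. Cache (LRU->MRU): [P H T C F W]
Total: 13 hits, 15 misses, 9 evictions

Hit rate = 13/28

Answer: 13/28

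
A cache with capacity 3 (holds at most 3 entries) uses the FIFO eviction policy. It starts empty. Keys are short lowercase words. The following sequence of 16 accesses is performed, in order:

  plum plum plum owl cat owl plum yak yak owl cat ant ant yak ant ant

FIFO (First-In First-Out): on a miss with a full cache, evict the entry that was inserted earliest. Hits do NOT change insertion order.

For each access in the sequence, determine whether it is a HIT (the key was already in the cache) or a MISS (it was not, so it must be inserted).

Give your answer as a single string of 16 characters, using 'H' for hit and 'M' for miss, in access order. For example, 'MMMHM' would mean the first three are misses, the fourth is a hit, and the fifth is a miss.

Answer: MHHMMHHMHHHMHHHH

Derivation:
FIFO simulation (capacity=3):
  1. access plum: MISS. Cache (old->new): [plum]
  2. access plum: HIT. Cache (old->new): [plum]
  3. access plum: HIT. Cache (old->new): [plum]
  4. access owl: MISS. Cache (old->new): [plum owl]
  5. access cat: MISS. Cache (old->new): [plum owl cat]
  6. access owl: HIT. Cache (old->new): [plum owl cat]
  7. access plum: HIT. Cache (old->new): [plum owl cat]
  8. access yak: MISS, evict plum. Cache (old->new): [owl cat yak]
  9. access yak: HIT. Cache (old->new): [owl cat yak]
  10. access owl: HIT. Cache (old->new): [owl cat yak]
  11. access cat: HIT. Cache (old->new): [owl cat yak]
  12. access ant: MISS, evict owl. Cache (old->new): [cat yak ant]
  13. access ant: HIT. Cache (old->new): [cat yak ant]
  14. access yak: HIT. Cache (old->new): [cat yak ant]
  15. access ant: HIT. Cache (old->new): [cat yak ant]
  16. access ant: HIT. Cache (old->new): [cat yak ant]
Total: 11 hits, 5 misses, 2 evictions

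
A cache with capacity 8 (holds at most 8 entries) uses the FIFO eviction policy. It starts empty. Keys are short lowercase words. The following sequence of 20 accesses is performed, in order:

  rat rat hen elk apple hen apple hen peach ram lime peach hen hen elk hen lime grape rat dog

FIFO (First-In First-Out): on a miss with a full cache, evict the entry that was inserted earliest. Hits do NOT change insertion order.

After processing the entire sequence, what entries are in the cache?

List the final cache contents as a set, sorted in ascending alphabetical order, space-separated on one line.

Answer: apple dog elk grape hen lime peach ram

Derivation:
FIFO simulation (capacity=8):
  1. access rat: MISS. Cache (old->new): [rat]
  2. access rat: HIT. Cache (old->new): [rat]
  3. access hen: MISS. Cache (old->new): [rat hen]
  4. access elk: MISS. Cache (old->new): [rat hen elk]
  5. access apple: MISS. Cache (old->new): [rat hen elk apple]
  6. access hen: HIT. Cache (old->new): [rat hen elk apple]
  7. access apple: HIT. Cache (old->new): [rat hen elk apple]
  8. access hen: HIT. Cache (old->new): [rat hen elk apple]
  9. access peach: MISS. Cache (old->new): [rat hen elk apple peach]
  10. access ram: MISS. Cache (old->new): [rat hen elk apple peach ram]
  11. access lime: MISS. Cache (old->new): [rat hen elk apple peach ram lime]
  12. access peach: HIT. Cache (old->new): [rat hen elk apple peach ram lime]
  13. access hen: HIT. Cache (old->new): [rat hen elk apple peach ram lime]
  14. access hen: HIT. Cache (old->new): [rat hen elk apple peach ram lime]
  15. access elk: HIT. Cache (old->new): [rat hen elk apple peach ram lime]
  16. access hen: HIT. Cache (old->new): [rat hen elk apple peach ram lime]
  17. access lime: HIT. Cache (old->new): [rat hen elk apple peach ram lime]
  18. access grape: MISS. Cache (old->new): [rat hen elk apple peach ram lime grape]
  19. access rat: HIT. Cache (old->new): [rat hen elk apple peach ram lime grape]
  20. access dog: MISS, evict rat. Cache (old->new): [hen elk apple peach ram lime grape dog]
Total: 11 hits, 9 misses, 1 evictions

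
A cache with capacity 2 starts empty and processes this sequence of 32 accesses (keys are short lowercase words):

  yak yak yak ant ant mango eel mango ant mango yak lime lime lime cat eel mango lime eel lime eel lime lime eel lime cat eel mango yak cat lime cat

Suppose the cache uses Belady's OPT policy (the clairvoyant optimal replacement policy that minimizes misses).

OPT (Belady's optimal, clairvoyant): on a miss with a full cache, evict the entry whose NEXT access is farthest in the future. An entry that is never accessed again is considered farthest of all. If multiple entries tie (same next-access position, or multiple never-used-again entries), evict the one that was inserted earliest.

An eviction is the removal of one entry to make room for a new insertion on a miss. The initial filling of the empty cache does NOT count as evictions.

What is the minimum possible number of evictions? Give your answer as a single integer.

OPT (Belady) simulation (capacity=2):
  1. access yak: MISS. Cache: [yak]
  2. access yak: HIT. Next use of yak: step 3. Cache: [yak]
  3. access yak: HIT. Next use of yak: step 11. Cache: [yak]
  4. access ant: MISS. Cache: [yak ant]
  5. access ant: HIT. Next use of ant: step 9. Cache: [yak ant]
  6. access mango: MISS, evict yak (next use: step 11). Cache: [ant mango]
  7. access eel: MISS, evict ant (next use: step 9). Cache: [mango eel]
  8. access mango: HIT. Next use of mango: step 10. Cache: [mango eel]
  9. access ant: MISS, evict eel (next use: step 16). Cache: [mango ant]
  10. access mango: HIT. Next use of mango: step 17. Cache: [mango ant]
  11. access yak: MISS, evict ant (next use: never). Cache: [mango yak]
  12. access lime: MISS, evict yak (next use: step 29). Cache: [mango lime]
  13. access lime: HIT. Next use of lime: step 14. Cache: [mango lime]
  14. access lime: HIT. Next use of lime: step 18. Cache: [mango lime]
  15. access cat: MISS, evict lime (next use: step 18). Cache: [mango cat]
  16. access eel: MISS, evict cat (next use: step 26). Cache: [mango eel]
  17. access mango: HIT. Next use of mango: step 28. Cache: [mango eel]
  18. access lime: MISS, evict mango (next use: step 28). Cache: [eel lime]
  19. access eel: HIT. Next use of eel: step 21. Cache: [eel lime]
  20. access lime: HIT. Next use of lime: step 22. Cache: [eel lime]
  21. access eel: HIT. Next use of eel: step 24. Cache: [eel lime]
  22. access lime: HIT. Next use of lime: step 23. Cache: [eel lime]
  23. access lime: HIT. Next use of lime: step 25. Cache: [eel lime]
  24. access eel: HIT. Next use of eel: step 27. Cache: [eel lime]
  25. access lime: HIT. Next use of lime: step 31. Cache: [eel lime]
  26. access cat: MISS, evict lime (next use: step 31). Cache: [eel cat]
  27. access eel: HIT. Next use of eel: never. Cache: [eel cat]
  28. access mango: MISS, evict eel (next use: never). Cache: [cat mango]
  29. access yak: MISS, evict mango (next use: never). Cache: [cat yak]
  30. access cat: HIT. Next use of cat: step 32. Cache: [cat yak]
  31. access lime: MISS, evict yak (next use: never). Cache: [cat lime]
  32. access cat: HIT. Next use of cat: never. Cache: [cat lime]
Total: 18 hits, 14 misses, 12 evictions

Answer: 12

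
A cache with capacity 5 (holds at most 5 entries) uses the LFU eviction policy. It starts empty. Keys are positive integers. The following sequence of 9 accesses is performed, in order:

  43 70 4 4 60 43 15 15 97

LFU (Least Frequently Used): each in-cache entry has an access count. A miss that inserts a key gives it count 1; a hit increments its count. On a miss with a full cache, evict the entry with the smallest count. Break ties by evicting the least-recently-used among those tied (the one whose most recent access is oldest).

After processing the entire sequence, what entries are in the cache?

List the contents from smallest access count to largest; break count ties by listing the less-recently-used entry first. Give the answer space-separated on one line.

LFU simulation (capacity=5):
  1. access 43: MISS. Cache: [43(c=1)]
  2. access 70: MISS. Cache: [43(c=1) 70(c=1)]
  3. access 4: MISS. Cache: [43(c=1) 70(c=1) 4(c=1)]
  4. access 4: HIT, count now 2. Cache: [43(c=1) 70(c=1) 4(c=2)]
  5. access 60: MISS. Cache: [43(c=1) 70(c=1) 60(c=1) 4(c=2)]
  6. access 43: HIT, count now 2. Cache: [70(c=1) 60(c=1) 4(c=2) 43(c=2)]
  7. access 15: MISS. Cache: [70(c=1) 60(c=1) 15(c=1) 4(c=2) 43(c=2)]
  8. access 15: HIT, count now 2. Cache: [70(c=1) 60(c=1) 4(c=2) 43(c=2) 15(c=2)]
  9. access 97: MISS, evict 70(c=1). Cache: [60(c=1) 97(c=1) 4(c=2) 43(c=2) 15(c=2)]
Total: 3 hits, 6 misses, 1 evictions

Answer: 60 97 4 43 15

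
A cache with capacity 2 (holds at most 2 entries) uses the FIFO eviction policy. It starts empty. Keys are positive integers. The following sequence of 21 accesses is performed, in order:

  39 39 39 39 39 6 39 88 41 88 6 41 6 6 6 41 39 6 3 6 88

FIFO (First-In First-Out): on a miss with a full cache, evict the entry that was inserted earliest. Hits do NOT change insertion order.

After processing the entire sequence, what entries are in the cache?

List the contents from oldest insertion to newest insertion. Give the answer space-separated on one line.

Answer: 6 88

Derivation:
FIFO simulation (capacity=2):
  1. access 39: MISS. Cache (old->new): [39]
  2. access 39: HIT. Cache (old->new): [39]
  3. access 39: HIT. Cache (old->new): [39]
  4. access 39: HIT. Cache (old->new): [39]
  5. access 39: HIT. Cache (old->new): [39]
  6. access 6: MISS. Cache (old->new): [39 6]
  7. access 39: HIT. Cache (old->new): [39 6]
  8. access 88: MISS, evict 39. Cache (old->new): [6 88]
  9. access 41: MISS, evict 6. Cache (old->new): [88 41]
  10. access 88: HIT. Cache (old->new): [88 41]
  11. access 6: MISS, evict 88. Cache (old->new): [41 6]
  12. access 41: HIT. Cache (old->new): [41 6]
  13. access 6: HIT. Cache (old->new): [41 6]
  14. access 6: HIT. Cache (old->new): [41 6]
  15. access 6: HIT. Cache (old->new): [41 6]
  16. access 41: HIT. Cache (old->new): [41 6]
  17. access 39: MISS, evict 41. Cache (old->new): [6 39]
  18. access 6: HIT. Cache (old->new): [6 39]
  19. access 3: MISS, evict 6. Cache (old->new): [39 3]
  20. access 6: MISS, evict 39. Cache (old->new): [3 6]
  21. access 88: MISS, evict 3. Cache (old->new): [6 88]
Total: 12 hits, 9 misses, 7 evictions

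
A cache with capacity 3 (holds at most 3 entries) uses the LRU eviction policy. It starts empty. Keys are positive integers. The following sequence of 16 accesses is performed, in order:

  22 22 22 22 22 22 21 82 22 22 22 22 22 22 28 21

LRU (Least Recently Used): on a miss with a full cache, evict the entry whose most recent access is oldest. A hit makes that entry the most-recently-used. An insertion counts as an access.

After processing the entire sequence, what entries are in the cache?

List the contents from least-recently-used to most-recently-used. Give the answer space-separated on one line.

LRU simulation (capacity=3):
  1. access 22: MISS. Cache (LRU->MRU): [22]
  2. access 22: HIT. Cache (LRU->MRU): [22]
  3. access 22: HIT. Cache (LRU->MRU): [22]
  4. access 22: HIT. Cache (LRU->MRU): [22]
  5. access 22: HIT. Cache (LRU->MRU): [22]
  6. access 22: HIT. Cache (LRU->MRU): [22]
  7. access 21: MISS. Cache (LRU->MRU): [22 21]
  8. access 82: MISS. Cache (LRU->MRU): [22 21 82]
  9. access 22: HIT. Cache (LRU->MRU): [21 82 22]
  10. access 22: HIT. Cache (LRU->MRU): [21 82 22]
  11. access 22: HIT. Cache (LRU->MRU): [21 82 22]
  12. access 22: HIT. Cache (LRU->MRU): [21 82 22]
  13. access 22: HIT. Cache (LRU->MRU): [21 82 22]
  14. access 22: HIT. Cache (LRU->MRU): [21 82 22]
  15. access 28: MISS, evict 21. Cache (LRU->MRU): [82 22 28]
  16. access 21: MISS, evict 82. Cache (LRU->MRU): [22 28 21]
Total: 11 hits, 5 misses, 2 evictions

Answer: 22 28 21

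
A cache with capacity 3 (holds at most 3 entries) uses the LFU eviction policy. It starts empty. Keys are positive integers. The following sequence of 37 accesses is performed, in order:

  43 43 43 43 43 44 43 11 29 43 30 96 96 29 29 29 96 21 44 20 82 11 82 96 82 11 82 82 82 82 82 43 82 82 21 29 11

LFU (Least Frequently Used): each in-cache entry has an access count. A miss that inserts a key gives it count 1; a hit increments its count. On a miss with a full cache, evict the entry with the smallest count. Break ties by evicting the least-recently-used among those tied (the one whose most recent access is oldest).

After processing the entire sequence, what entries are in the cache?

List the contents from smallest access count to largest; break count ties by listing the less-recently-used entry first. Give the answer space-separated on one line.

LFU simulation (capacity=3):
  1. access 43: MISS. Cache: [43(c=1)]
  2. access 43: HIT, count now 2. Cache: [43(c=2)]
  3. access 43: HIT, count now 3. Cache: [43(c=3)]
  4. access 43: HIT, count now 4. Cache: [43(c=4)]
  5. access 43: HIT, count now 5. Cache: [43(c=5)]
  6. access 44: MISS. Cache: [44(c=1) 43(c=5)]
  7. access 43: HIT, count now 6. Cache: [44(c=1) 43(c=6)]
  8. access 11: MISS. Cache: [44(c=1) 11(c=1) 43(c=6)]
  9. access 29: MISS, evict 44(c=1). Cache: [11(c=1) 29(c=1) 43(c=6)]
  10. access 43: HIT, count now 7. Cache: [11(c=1) 29(c=1) 43(c=7)]
  11. access 30: MISS, evict 11(c=1). Cache: [29(c=1) 30(c=1) 43(c=7)]
  12. access 96: MISS, evict 29(c=1). Cache: [30(c=1) 96(c=1) 43(c=7)]
  13. access 96: HIT, count now 2. Cache: [30(c=1) 96(c=2) 43(c=7)]
  14. access 29: MISS, evict 30(c=1). Cache: [29(c=1) 96(c=2) 43(c=7)]
  15. access 29: HIT, count now 2. Cache: [96(c=2) 29(c=2) 43(c=7)]
  16. access 29: HIT, count now 3. Cache: [96(c=2) 29(c=3) 43(c=7)]
  17. access 96: HIT, count now 3. Cache: [29(c=3) 96(c=3) 43(c=7)]
  18. access 21: MISS, evict 29(c=3). Cache: [21(c=1) 96(c=3) 43(c=7)]
  19. access 44: MISS, evict 21(c=1). Cache: [44(c=1) 96(c=3) 43(c=7)]
  20. access 20: MISS, evict 44(c=1). Cache: [20(c=1) 96(c=3) 43(c=7)]
  21. access 82: MISS, evict 20(c=1). Cache: [82(c=1) 96(c=3) 43(c=7)]
  22. access 11: MISS, evict 82(c=1). Cache: [11(c=1) 96(c=3) 43(c=7)]
  23. access 82: MISS, evict 11(c=1). Cache: [82(c=1) 96(c=3) 43(c=7)]
  24. access 96: HIT, count now 4. Cache: [82(c=1) 96(c=4) 43(c=7)]
  25. access 82: HIT, count now 2. Cache: [82(c=2) 96(c=4) 43(c=7)]
  26. access 11: MISS, evict 82(c=2). Cache: [11(c=1) 96(c=4) 43(c=7)]
  27. access 82: MISS, evict 11(c=1). Cache: [82(c=1) 96(c=4) 43(c=7)]
  28. access 82: HIT, count now 2. Cache: [82(c=2) 96(c=4) 43(c=7)]
  29. access 82: HIT, count now 3. Cache: [82(c=3) 96(c=4) 43(c=7)]
  30. access 82: HIT, count now 4. Cache: [96(c=4) 82(c=4) 43(c=7)]
  31. access 82: HIT, count now 5. Cache: [96(c=4) 82(c=5) 43(c=7)]
  32. access 43: HIT, count now 8. Cache: [96(c=4) 82(c=5) 43(c=8)]
  33. access 82: HIT, count now 6. Cache: [96(c=4) 82(c=6) 43(c=8)]
  34. access 82: HIT, count now 7. Cache: [96(c=4) 82(c=7) 43(c=8)]
  35. access 21: MISS, evict 96(c=4). Cache: [21(c=1) 82(c=7) 43(c=8)]
  36. access 29: MISS, evict 21(c=1). Cache: [29(c=1) 82(c=7) 43(c=8)]
  37. access 11: MISS, evict 29(c=1). Cache: [11(c=1) 82(c=7) 43(c=8)]
Total: 19 hits, 18 misses, 15 evictions

Answer: 11 82 43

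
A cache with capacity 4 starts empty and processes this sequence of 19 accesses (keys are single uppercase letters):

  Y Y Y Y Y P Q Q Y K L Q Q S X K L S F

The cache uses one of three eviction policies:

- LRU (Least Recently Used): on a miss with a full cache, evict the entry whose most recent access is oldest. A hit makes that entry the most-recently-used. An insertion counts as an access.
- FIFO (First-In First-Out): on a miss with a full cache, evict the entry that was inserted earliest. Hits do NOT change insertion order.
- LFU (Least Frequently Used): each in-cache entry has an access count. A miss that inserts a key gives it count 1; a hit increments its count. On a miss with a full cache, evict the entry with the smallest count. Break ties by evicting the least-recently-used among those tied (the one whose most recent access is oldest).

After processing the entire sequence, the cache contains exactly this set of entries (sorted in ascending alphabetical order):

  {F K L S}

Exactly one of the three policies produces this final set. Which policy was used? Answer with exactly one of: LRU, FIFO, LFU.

Simulating under each policy and comparing final sets:
  LRU: final set = {F K L S} -> MATCHES target
  FIFO: final set = {F L S X} -> differs
  LFU: final set = {F Q S Y} -> differs
Only LRU produces the target set.

Answer: LRU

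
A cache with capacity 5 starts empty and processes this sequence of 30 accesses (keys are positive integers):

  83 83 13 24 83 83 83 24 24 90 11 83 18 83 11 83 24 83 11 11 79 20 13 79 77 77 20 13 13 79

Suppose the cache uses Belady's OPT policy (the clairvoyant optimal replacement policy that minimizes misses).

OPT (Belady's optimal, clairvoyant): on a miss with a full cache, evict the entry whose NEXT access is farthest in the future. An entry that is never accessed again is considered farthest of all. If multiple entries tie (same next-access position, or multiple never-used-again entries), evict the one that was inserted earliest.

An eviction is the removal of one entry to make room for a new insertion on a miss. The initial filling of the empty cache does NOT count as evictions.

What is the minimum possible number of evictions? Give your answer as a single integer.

Answer: 4

Derivation:
OPT (Belady) simulation (capacity=5):
  1. access 83: MISS. Cache: [83]
  2. access 83: HIT. Next use of 83: step 5. Cache: [83]
  3. access 13: MISS. Cache: [83 13]
  4. access 24: MISS. Cache: [83 13 24]
  5. access 83: HIT. Next use of 83: step 6. Cache: [83 13 24]
  6. access 83: HIT. Next use of 83: step 7. Cache: [83 13 24]
  7. access 83: HIT. Next use of 83: step 12. Cache: [83 13 24]
  8. access 24: HIT. Next use of 24: step 9. Cache: [83 13 24]
  9. access 24: HIT. Next use of 24: step 17. Cache: [83 13 24]
  10. access 90: MISS. Cache: [83 13 24 90]
  11. access 11: MISS. Cache: [83 13 24 90 11]
  12. access 83: HIT. Next use of 83: step 14. Cache: [83 13 24 90 11]
  13. access 18: MISS, evict 90 (next use: never). Cache: [83 13 24 11 18]
  14. access 83: HIT. Next use of 83: step 16. Cache: [83 13 24 11 18]
  15. access 11: HIT. Next use of 11: step 19. Cache: [83 13 24 11 18]
  16. access 83: HIT. Next use of 83: step 18. Cache: [83 13 24 11 18]
  17. access 24: HIT. Next use of 24: never. Cache: [83 13 24 11 18]
  18. access 83: HIT. Next use of 83: never. Cache: [83 13 24 11 18]
  19. access 11: HIT. Next use of 11: step 20. Cache: [83 13 24 11 18]
  20. access 11: HIT. Next use of 11: never. Cache: [83 13 24 11 18]
  21. access 79: MISS, evict 83 (next use: never). Cache: [13 24 11 18 79]
  22. access 20: MISS, evict 24 (next use: never). Cache: [13 11 18 79 20]
  23. access 13: HIT. Next use of 13: step 28. Cache: [13 11 18 79 20]
  24. access 79: HIT. Next use of 79: step 30. Cache: [13 11 18 79 20]
  25. access 77: MISS, evict 11 (next use: never). Cache: [13 18 79 20 77]
  26. access 77: HIT. Next use of 77: never. Cache: [13 18 79 20 77]
  27. access 20: HIT. Next use of 20: never. Cache: [13 18 79 20 77]
  28. access 13: HIT. Next use of 13: step 29. Cache: [13 18 79 20 77]
  29. access 13: HIT. Next use of 13: never. Cache: [13 18 79 20 77]
  30. access 79: HIT. Next use of 79: never. Cache: [13 18 79 20 77]
Total: 21 hits, 9 misses, 4 evictions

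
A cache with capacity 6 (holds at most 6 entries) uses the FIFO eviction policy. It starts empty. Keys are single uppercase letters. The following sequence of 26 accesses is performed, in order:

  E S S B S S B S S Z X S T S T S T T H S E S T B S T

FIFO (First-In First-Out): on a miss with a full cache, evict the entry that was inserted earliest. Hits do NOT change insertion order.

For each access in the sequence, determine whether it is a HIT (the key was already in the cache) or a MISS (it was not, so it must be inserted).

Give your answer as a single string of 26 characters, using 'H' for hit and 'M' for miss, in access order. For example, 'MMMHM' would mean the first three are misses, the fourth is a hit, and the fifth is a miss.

FIFO simulation (capacity=6):
  1. access E: MISS. Cache (old->new): [E]
  2. access S: MISS. Cache (old->new): [E S]
  3. access S: HIT. Cache (old->new): [E S]
  4. access B: MISS. Cache (old->new): [E S B]
  5. access S: HIT. Cache (old->new): [E S B]
  6. access S: HIT. Cache (old->new): [E S B]
  7. access B: HIT. Cache (old->new): [E S B]
  8. access S: HIT. Cache (old->new): [E S B]
  9. access S: HIT. Cache (old->new): [E S B]
  10. access Z: MISS. Cache (old->new): [E S B Z]
  11. access X: MISS. Cache (old->new): [E S B Z X]
  12. access S: HIT. Cache (old->new): [E S B Z X]
  13. access T: MISS. Cache (old->new): [E S B Z X T]
  14. access S: HIT. Cache (old->new): [E S B Z X T]
  15. access T: HIT. Cache (old->new): [E S B Z X T]
  16. access S: HIT. Cache (old->new): [E S B Z X T]
  17. access T: HIT. Cache (old->new): [E S B Z X T]
  18. access T: HIT. Cache (old->new): [E S B Z X T]
  19. access H: MISS, evict E. Cache (old->new): [S B Z X T H]
  20. access S: HIT. Cache (old->new): [S B Z X T H]
  21. access E: MISS, evict S. Cache (old->new): [B Z X T H E]
  22. access S: MISS, evict B. Cache (old->new): [Z X T H E S]
  23. access T: HIT. Cache (old->new): [Z X T H E S]
  24. access B: MISS, evict Z. Cache (old->new): [X T H E S B]
  25. access S: HIT. Cache (old->new): [X T H E S B]
  26. access T: HIT. Cache (old->new): [X T H E S B]
Total: 16 hits, 10 misses, 4 evictions

Answer: MMHMHHHHHMMHMHHHHHMHMMHMHH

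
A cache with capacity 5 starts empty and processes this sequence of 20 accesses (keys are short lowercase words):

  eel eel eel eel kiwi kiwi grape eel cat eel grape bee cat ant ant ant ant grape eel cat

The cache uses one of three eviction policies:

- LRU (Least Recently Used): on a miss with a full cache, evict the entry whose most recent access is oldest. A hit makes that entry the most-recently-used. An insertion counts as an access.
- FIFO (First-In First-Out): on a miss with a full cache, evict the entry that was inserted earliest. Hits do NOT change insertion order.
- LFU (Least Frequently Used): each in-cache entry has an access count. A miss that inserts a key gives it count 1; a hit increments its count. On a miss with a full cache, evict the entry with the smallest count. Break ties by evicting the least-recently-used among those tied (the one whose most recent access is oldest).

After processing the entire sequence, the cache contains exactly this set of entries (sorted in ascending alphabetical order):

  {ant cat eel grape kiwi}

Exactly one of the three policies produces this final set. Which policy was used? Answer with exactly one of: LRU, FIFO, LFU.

Simulating under each policy and comparing final sets:
  LRU: final set = {ant bee cat eel grape} -> differs
  FIFO: final set = {ant bee cat eel grape} -> differs
  LFU: final set = {ant cat eel grape kiwi} -> MATCHES target
Only LFU produces the target set.

Answer: LFU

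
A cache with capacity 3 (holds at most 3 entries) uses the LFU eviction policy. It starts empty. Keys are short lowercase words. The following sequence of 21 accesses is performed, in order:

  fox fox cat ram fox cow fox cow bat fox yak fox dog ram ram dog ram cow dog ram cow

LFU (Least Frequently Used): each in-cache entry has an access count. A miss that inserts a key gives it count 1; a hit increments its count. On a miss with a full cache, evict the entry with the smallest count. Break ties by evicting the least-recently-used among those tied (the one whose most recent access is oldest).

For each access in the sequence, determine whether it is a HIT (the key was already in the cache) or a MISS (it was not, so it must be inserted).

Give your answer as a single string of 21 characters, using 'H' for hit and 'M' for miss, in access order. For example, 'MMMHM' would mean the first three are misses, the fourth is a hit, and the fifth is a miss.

LFU simulation (capacity=3):
  1. access fox: MISS. Cache: [fox(c=1)]
  2. access fox: HIT, count now 2. Cache: [fox(c=2)]
  3. access cat: MISS. Cache: [cat(c=1) fox(c=2)]
  4. access ram: MISS. Cache: [cat(c=1) ram(c=1) fox(c=2)]
  5. access fox: HIT, count now 3. Cache: [cat(c=1) ram(c=1) fox(c=3)]
  6. access cow: MISS, evict cat(c=1). Cache: [ram(c=1) cow(c=1) fox(c=3)]
  7. access fox: HIT, count now 4. Cache: [ram(c=1) cow(c=1) fox(c=4)]
  8. access cow: HIT, count now 2. Cache: [ram(c=1) cow(c=2) fox(c=4)]
  9. access bat: MISS, evict ram(c=1). Cache: [bat(c=1) cow(c=2) fox(c=4)]
  10. access fox: HIT, count now 5. Cache: [bat(c=1) cow(c=2) fox(c=5)]
  11. access yak: MISS, evict bat(c=1). Cache: [yak(c=1) cow(c=2) fox(c=5)]
  12. access fox: HIT, count now 6. Cache: [yak(c=1) cow(c=2) fox(c=6)]
  13. access dog: MISS, evict yak(c=1). Cache: [dog(c=1) cow(c=2) fox(c=6)]
  14. access ram: MISS, evict dog(c=1). Cache: [ram(c=1) cow(c=2) fox(c=6)]
  15. access ram: HIT, count now 2. Cache: [cow(c=2) ram(c=2) fox(c=6)]
  16. access dog: MISS, evict cow(c=2). Cache: [dog(c=1) ram(c=2) fox(c=6)]
  17. access ram: HIT, count now 3. Cache: [dog(c=1) ram(c=3) fox(c=6)]
  18. access cow: MISS, evict dog(c=1). Cache: [cow(c=1) ram(c=3) fox(c=6)]
  19. access dog: MISS, evict cow(c=1). Cache: [dog(c=1) ram(c=3) fox(c=6)]
  20. access ram: HIT, count now 4. Cache: [dog(c=1) ram(c=4) fox(c=6)]
  21. access cow: MISS, evict dog(c=1). Cache: [cow(c=1) ram(c=4) fox(c=6)]
Total: 9 hits, 12 misses, 9 evictions

Answer: MHMMHMHHMHMHMMHMHMMHM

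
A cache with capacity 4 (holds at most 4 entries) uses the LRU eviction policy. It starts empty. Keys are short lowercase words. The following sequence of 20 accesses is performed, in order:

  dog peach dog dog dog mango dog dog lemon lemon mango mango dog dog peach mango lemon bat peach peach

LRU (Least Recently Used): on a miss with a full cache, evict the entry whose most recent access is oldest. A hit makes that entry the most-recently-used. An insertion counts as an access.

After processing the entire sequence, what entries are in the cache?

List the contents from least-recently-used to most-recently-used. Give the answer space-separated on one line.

LRU simulation (capacity=4):
  1. access dog: MISS. Cache (LRU->MRU): [dog]
  2. access peach: MISS. Cache (LRU->MRU): [dog peach]
  3. access dog: HIT. Cache (LRU->MRU): [peach dog]
  4. access dog: HIT. Cache (LRU->MRU): [peach dog]
  5. access dog: HIT. Cache (LRU->MRU): [peach dog]
  6. access mango: MISS. Cache (LRU->MRU): [peach dog mango]
  7. access dog: HIT. Cache (LRU->MRU): [peach mango dog]
  8. access dog: HIT. Cache (LRU->MRU): [peach mango dog]
  9. access lemon: MISS. Cache (LRU->MRU): [peach mango dog lemon]
  10. access lemon: HIT. Cache (LRU->MRU): [peach mango dog lemon]
  11. access mango: HIT. Cache (LRU->MRU): [peach dog lemon mango]
  12. access mango: HIT. Cache (LRU->MRU): [peach dog lemon mango]
  13. access dog: HIT. Cache (LRU->MRU): [peach lemon mango dog]
  14. access dog: HIT. Cache (LRU->MRU): [peach lemon mango dog]
  15. access peach: HIT. Cache (LRU->MRU): [lemon mango dog peach]
  16. access mango: HIT. Cache (LRU->MRU): [lemon dog peach mango]
  17. access lemon: HIT. Cache (LRU->MRU): [dog peach mango lemon]
  18. access bat: MISS, evict dog. Cache (LRU->MRU): [peach mango lemon bat]
  19. access peach: HIT. Cache (LRU->MRU): [mango lemon bat peach]
  20. access peach: HIT. Cache (LRU->MRU): [mango lemon bat peach]
Total: 15 hits, 5 misses, 1 evictions

Answer: mango lemon bat peach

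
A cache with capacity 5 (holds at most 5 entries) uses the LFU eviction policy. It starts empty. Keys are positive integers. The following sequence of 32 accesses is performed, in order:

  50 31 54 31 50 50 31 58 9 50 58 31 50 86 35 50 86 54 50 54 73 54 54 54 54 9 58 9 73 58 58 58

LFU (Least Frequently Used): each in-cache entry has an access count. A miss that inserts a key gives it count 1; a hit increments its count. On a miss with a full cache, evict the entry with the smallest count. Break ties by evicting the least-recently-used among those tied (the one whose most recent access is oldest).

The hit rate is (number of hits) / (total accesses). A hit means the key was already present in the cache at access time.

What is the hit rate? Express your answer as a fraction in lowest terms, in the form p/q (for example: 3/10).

Answer: 9/16

Derivation:
LFU simulation (capacity=5):
  1. access 50: MISS. Cache: [50(c=1)]
  2. access 31: MISS. Cache: [50(c=1) 31(c=1)]
  3. access 54: MISS. Cache: [50(c=1) 31(c=1) 54(c=1)]
  4. access 31: HIT, count now 2. Cache: [50(c=1) 54(c=1) 31(c=2)]
  5. access 50: HIT, count now 2. Cache: [54(c=1) 31(c=2) 50(c=2)]
  6. access 50: HIT, count now 3. Cache: [54(c=1) 31(c=2) 50(c=3)]
  7. access 31: HIT, count now 3. Cache: [54(c=1) 50(c=3) 31(c=3)]
  8. access 58: MISS. Cache: [54(c=1) 58(c=1) 50(c=3) 31(c=3)]
  9. access 9: MISS. Cache: [54(c=1) 58(c=1) 9(c=1) 50(c=3) 31(c=3)]
  10. access 50: HIT, count now 4. Cache: [54(c=1) 58(c=1) 9(c=1) 31(c=3) 50(c=4)]
  11. access 58: HIT, count now 2. Cache: [54(c=1) 9(c=1) 58(c=2) 31(c=3) 50(c=4)]
  12. access 31: HIT, count now 4. Cache: [54(c=1) 9(c=1) 58(c=2) 50(c=4) 31(c=4)]
  13. access 50: HIT, count now 5. Cache: [54(c=1) 9(c=1) 58(c=2) 31(c=4) 50(c=5)]
  14. access 86: MISS, evict 54(c=1). Cache: [9(c=1) 86(c=1) 58(c=2) 31(c=4) 50(c=5)]
  15. access 35: MISS, evict 9(c=1). Cache: [86(c=1) 35(c=1) 58(c=2) 31(c=4) 50(c=5)]
  16. access 50: HIT, count now 6. Cache: [86(c=1) 35(c=1) 58(c=2) 31(c=4) 50(c=6)]
  17. access 86: HIT, count now 2. Cache: [35(c=1) 58(c=2) 86(c=2) 31(c=4) 50(c=6)]
  18. access 54: MISS, evict 35(c=1). Cache: [54(c=1) 58(c=2) 86(c=2) 31(c=4) 50(c=6)]
  19. access 50: HIT, count now 7. Cache: [54(c=1) 58(c=2) 86(c=2) 31(c=4) 50(c=7)]
  20. access 54: HIT, count now 2. Cache: [58(c=2) 86(c=2) 54(c=2) 31(c=4) 50(c=7)]
  21. access 73: MISS, evict 58(c=2). Cache: [73(c=1) 86(c=2) 54(c=2) 31(c=4) 50(c=7)]
  22. access 54: HIT, count now 3. Cache: [73(c=1) 86(c=2) 54(c=3) 31(c=4) 50(c=7)]
  23. access 54: HIT, count now 4. Cache: [73(c=1) 86(c=2) 31(c=4) 54(c=4) 50(c=7)]
  24. access 54: HIT, count now 5. Cache: [73(c=1) 86(c=2) 31(c=4) 54(c=5) 50(c=7)]
  25. access 54: HIT, count now 6. Cache: [73(c=1) 86(c=2) 31(c=4) 54(c=6) 50(c=7)]
  26. access 9: MISS, evict 73(c=1). Cache: [9(c=1) 86(c=2) 31(c=4) 54(c=6) 50(c=7)]
  27. access 58: MISS, evict 9(c=1). Cache: [58(c=1) 86(c=2) 31(c=4) 54(c=6) 50(c=7)]
  28. access 9: MISS, evict 58(c=1). Cache: [9(c=1) 86(c=2) 31(c=4) 54(c=6) 50(c=7)]
  29. access 73: MISS, evict 9(c=1). Cache: [73(c=1) 86(c=2) 31(c=4) 54(c=6) 50(c=7)]
  30. access 58: MISS, evict 73(c=1). Cache: [58(c=1) 86(c=2) 31(c=4) 54(c=6) 50(c=7)]
  31. access 58: HIT, count now 2. Cache: [86(c=2) 58(c=2) 31(c=4) 54(c=6) 50(c=7)]
  32. access 58: HIT, count now 3. Cache: [86(c=2) 58(c=3) 31(c=4) 54(c=6) 50(c=7)]
Total: 18 hits, 14 misses, 9 evictions

Hit rate = 18/32 = 9/16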